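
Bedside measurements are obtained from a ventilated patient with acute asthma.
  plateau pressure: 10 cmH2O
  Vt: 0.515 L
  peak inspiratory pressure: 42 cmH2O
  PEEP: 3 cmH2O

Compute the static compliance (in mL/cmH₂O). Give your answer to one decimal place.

Cstat = Vt / (Pplat − PEEP) = 515 / (10 − 3) = 515 / 7.0 = 73.571 mL/cmH2O.

73.6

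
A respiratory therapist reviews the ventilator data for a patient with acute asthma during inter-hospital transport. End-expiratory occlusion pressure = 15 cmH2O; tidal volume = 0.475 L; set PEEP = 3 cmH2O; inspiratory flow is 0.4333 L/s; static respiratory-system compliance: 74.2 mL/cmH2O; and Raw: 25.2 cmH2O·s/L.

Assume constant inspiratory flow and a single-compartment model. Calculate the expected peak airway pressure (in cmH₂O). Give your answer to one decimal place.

32.3

Total PEEP = 15 cmH2O (set 3 + intrinsic 12); this is the baseline alveolar pressure.
Equation of motion (constant flow): PIP = Vt/C + R·V̇ + PEEP.
PIP = 475/74.2 + 25.2×0.4333 + 15 = 6.402 + 10.919 + 15 = 32.321 cmH2O.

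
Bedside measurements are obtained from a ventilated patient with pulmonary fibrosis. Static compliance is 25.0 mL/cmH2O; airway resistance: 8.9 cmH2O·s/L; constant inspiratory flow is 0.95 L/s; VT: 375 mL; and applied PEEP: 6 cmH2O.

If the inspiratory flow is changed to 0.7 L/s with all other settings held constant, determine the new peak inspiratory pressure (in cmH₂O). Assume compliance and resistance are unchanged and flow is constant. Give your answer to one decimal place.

PIP = Vt/C + R·V̇ + PEEP (constant-flow equation of motion).
Only the resistive term changes: ΔPIP = R × ΔV̇ = 8.9 × (0.7 − 0.95) = 8.9 × -0.25 = -2.225 cmH2O.
Original PIP = 375/25.0 + 8.9×0.95 + 6 = 29.455 cmH2O; new PIP = 29.455 + (-2.225) = 27.23 cmH2O.

27.2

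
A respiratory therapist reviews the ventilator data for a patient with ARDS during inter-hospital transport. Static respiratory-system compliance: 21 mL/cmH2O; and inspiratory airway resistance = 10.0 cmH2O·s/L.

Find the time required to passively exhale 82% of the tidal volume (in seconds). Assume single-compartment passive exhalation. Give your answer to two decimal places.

0.36

τ = R × C = 10.0 × 21 mL/cmH2O = 10.0 × 0.021 L/cmH2O = 0.21 s.
Exhaled fraction f = 1 − e^(−t/τ) → t = −τ·ln(1 − f) = −0.21·ln(0.18) = 0.3601 s.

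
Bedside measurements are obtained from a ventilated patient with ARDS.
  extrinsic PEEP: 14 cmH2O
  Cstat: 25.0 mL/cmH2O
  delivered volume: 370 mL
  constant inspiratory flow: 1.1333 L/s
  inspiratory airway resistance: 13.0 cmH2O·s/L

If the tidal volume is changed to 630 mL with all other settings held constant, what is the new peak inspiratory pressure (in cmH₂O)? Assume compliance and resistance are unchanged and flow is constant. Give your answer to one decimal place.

53.9

PIP = Vt/C + R·V̇ + PEEP (constant-flow equation of motion).
Only the elastic term changes: ΔPIP = ΔVt / C = (630 − 370) / 25.0 = 10.4 cmH2O.
Original PIP = 370/25.0 + 13.0×1.1333 + 14 = 43.533 cmH2O; new PIP = 43.533 + (10.4) = 53.933 cmH2O.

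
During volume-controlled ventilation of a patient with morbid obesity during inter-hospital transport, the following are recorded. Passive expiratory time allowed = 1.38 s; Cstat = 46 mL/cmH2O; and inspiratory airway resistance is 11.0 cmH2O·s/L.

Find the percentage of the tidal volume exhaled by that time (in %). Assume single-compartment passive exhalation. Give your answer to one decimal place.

τ = R × C = 11.0 × 46 mL/cmH2O = 11.0 × 0.046 L/cmH2O = 0.506 s.
Passive exhalation: V(t)/V₀ = e^(−t/τ) = e^(−1.38/0.506) = 0.0654.
Fraction exhaled = 1 − 0.0654 = 0.9346 → 93.46%.

93.5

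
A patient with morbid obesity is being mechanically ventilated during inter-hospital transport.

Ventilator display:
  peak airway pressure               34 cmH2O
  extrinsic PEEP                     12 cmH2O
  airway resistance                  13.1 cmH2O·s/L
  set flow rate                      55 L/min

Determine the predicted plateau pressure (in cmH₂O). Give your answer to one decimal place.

Flow: 55 L/min ÷ 60 = 0.9167 L/s.
Pplat = PIP − Raw × flow = 34 − 13.1 × 0.9167 = 34 − 12.009 = 21.991 cmH2O.

22.0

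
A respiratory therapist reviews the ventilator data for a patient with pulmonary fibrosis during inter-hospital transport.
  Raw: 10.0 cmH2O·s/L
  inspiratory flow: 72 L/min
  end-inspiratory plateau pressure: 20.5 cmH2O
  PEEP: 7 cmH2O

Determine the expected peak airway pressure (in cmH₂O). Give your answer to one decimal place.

32.5

Flow: 72 L/min ÷ 60 = 1.2 L/s.
PIP = Pplat + Raw × flow = 20.5 + 10.0 × 1.2 = 20.5 + 12.0 = 32.5 cmH2O.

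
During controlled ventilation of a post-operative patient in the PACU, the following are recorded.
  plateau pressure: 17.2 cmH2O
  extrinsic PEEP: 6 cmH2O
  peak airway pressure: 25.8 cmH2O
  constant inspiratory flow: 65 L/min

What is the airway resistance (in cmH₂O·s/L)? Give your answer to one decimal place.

Flow: 65 L/min ÷ 60 = 1.0833 L/s.
Raw = (PIP − Pplat) / flow = (25.8 − 17.2) / 1.0833 = 8.6 / 1.0833 = 7.939 cmH2O·s/L.

7.9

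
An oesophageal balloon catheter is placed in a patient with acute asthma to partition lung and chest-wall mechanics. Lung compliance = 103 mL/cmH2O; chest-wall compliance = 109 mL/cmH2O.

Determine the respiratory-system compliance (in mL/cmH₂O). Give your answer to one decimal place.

53.0

Lung and chest wall are elastances in series: 1/Crs = 1/CL + 1/Ccw.
1/Crs = 1/103 + 1/109 = 0.01888.
Crs = 52.966 mL/cmH2O.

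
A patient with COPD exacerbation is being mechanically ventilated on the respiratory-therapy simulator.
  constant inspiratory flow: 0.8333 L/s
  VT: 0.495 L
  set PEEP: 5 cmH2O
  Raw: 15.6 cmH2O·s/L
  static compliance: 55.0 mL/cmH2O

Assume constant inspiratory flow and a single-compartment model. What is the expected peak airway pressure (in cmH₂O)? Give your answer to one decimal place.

27.0

Equation of motion (constant flow): PIP = Vt/C + R·V̇ + PEEP.
PIP = 495/55.0 + 15.6×0.8333 + 5 = 9.0 + 12.999 + 5 = 26.999 cmH2O.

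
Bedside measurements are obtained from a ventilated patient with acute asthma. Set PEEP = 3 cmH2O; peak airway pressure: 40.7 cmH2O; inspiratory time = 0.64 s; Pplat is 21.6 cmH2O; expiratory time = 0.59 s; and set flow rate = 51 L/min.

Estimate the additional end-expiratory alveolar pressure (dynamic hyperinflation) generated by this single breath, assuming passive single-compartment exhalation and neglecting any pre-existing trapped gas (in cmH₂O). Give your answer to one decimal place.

Flow: 51 L/min ÷ 60 = 0.85 L/s.
Vt = flow × Ti = 0.85 L/s × 0.64 s × 1000 mL/L = 544.0 mL.
R = (PIP − Pplat)/V̇ = (40.7 − 21.6) / 0.85 = 19.1/0.85 = 22.471 cmH2O·s/L.
C = Vt/(Pplat − PEEP) = 544.0 / (21.6 − 3) = 544.0/18.6 = 29.247 mL/cmH2O.
τ = R × C = 22.471 × 0.02925 L/cmH2O = 0.6573 s.
Fraction remaining = e^(−Te/τ) = e^(−0.59/0.6573) = 0.4075; trapped volume = 544.0 × 0.4075 = 221.68 mL.
Additional alveolar pressure from trapping ≈ V_trapped / C = 221.68 / 29.247 = 7.58 cmH2O.

7.6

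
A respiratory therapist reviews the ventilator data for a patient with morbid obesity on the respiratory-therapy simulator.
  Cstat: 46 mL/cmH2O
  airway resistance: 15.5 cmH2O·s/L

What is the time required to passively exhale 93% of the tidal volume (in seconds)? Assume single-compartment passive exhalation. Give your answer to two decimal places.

1.90

τ = R × C = 15.5 × 46 mL/cmH2O = 15.5 × 0.046 L/cmH2O = 0.713 s.
Exhaled fraction f = 1 − e^(−t/τ) → t = −τ·ln(1 − f) = −0.713·ln(0.07) = 1.896 s.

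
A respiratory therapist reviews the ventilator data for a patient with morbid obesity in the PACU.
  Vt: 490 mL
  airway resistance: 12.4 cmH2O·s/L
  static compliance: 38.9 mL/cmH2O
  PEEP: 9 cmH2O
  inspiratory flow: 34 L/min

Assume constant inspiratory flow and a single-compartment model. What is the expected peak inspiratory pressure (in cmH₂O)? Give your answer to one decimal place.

28.6

Flow: 34 L/min ÷ 60 = 0.5667 L/s.
Equation of motion (constant flow): PIP = Vt/C + R·V̇ + PEEP.
PIP = 490/38.9 + 12.4×0.5667 + 9 = 12.596 + 7.027 + 9 = 28.623 cmH2O.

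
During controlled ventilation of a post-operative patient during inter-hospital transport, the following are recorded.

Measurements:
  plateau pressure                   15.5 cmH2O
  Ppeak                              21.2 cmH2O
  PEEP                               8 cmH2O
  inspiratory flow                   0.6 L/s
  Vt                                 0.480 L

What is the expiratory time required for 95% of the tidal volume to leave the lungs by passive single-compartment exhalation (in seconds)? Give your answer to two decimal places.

R = (PIP − Pplat)/V̇ = (21.2 − 15.5) / 0.6 = 5.7/0.6 = 9.5 cmH2O·s/L.
C = Vt/(Pplat − PEEP) = 480.0 / (15.5 − 8) = 480.0/7.5 = 64.0 mL/cmH2O.
τ = R × C = 9.5 × 0.064 L/cmH2O = 0.608 s.
t = −τ·ln(1 − 0.95) = −0.608·ln(0.05) = 1.821 s.

1.82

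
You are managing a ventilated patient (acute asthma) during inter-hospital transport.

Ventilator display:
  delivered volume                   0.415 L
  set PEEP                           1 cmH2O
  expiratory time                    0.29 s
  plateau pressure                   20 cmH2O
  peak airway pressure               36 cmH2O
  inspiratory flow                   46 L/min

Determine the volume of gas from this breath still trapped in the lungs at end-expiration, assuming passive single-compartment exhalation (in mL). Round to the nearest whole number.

220

Flow: 46 L/min ÷ 60 = 0.7667 L/s.
R = (PIP − Pplat)/V̇ = (36 − 20) / 0.7667 = 16.0/0.7667 = 20.869 cmH2O·s/L.
C = Vt/(Pplat − PEEP) = 415.0 / (20 − 1) = 415.0/19.0 = 21.842 mL/cmH2O.
τ = R × C = 20.869 × 0.02184 L/cmH2O = 0.4558 s.
Fraction remaining = e^(−Te/τ) = e^(−0.29/0.4558) = 0.5293.
Trapped volume = 415.0 × 0.5293 = 219.66 mL.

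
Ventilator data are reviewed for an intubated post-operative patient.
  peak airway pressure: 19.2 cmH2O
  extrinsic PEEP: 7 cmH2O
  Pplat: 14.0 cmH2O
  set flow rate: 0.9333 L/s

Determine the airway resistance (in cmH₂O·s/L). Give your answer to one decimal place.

5.6

Raw = (PIP − Pplat) / flow = (19.2 − 14.0) / 0.9333 = 5.2 / 0.9333 = 5.572 cmH2O·s/L.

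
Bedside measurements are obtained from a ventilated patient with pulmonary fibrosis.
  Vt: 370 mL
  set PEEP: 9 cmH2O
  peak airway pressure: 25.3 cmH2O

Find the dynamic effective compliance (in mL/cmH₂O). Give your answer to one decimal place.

Dynamic compliance = Vt / (PIP − PEEP) = 370 / (25.3 − 9) = 370 / 16.3 = 22.699 mL/cmH2O.

22.7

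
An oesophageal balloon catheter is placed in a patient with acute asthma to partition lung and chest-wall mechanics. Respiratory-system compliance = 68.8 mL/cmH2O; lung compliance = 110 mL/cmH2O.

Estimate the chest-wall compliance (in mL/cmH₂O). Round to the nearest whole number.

184

1/Ccw = 1/Crs − 1/CL.
1/Ccw = 1/68.8 − 1/110 = 0.005444.
Ccw = 183.69 mL/cmH2O.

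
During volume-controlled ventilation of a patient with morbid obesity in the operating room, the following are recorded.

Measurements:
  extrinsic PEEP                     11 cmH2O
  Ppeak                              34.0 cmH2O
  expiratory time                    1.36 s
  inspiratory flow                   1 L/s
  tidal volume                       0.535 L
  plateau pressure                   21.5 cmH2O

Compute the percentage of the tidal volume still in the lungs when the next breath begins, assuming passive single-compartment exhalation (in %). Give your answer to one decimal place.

11.8

R = (PIP − Pplat)/V̇ = (34.0 − 21.5) / 1 = 12.5/1 = 12.5 cmH2O·s/L.
C = Vt/(Pplat − PEEP) = 535.0 / (21.5 − 11) = 535.0/10.5 = 50.952 mL/cmH2O.
τ = R × C = 12.5 × 0.05095 L/cmH2O = 0.6369 s.
Fraction remaining at end-expiration = e^(−Te/τ) = e^(−1.36/0.6369) = 0.1182 → 11.82%.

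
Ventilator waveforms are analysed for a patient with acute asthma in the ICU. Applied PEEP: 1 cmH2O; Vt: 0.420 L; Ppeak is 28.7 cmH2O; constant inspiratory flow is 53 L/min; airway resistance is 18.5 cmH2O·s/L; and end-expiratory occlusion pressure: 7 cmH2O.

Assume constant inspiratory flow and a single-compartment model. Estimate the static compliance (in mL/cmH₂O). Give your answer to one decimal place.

78.4

Flow: 53 L/min ÷ 60 = 0.8833 L/s.
Total PEEP = 7 cmH2O (set 1 + intrinsic 6); this is the baseline alveolar pressure.
Equation of motion (constant flow): PIP = Vt/C + R·V̇ + PEEP.
Vt/C = PIP − R·V̇ − PEEP = 28.7 − 18.5×0.8833 − 7 = 28.7 − 16.341 − 7 = 5.359 cmH2O.
C = Vt / 5.359 = 420 / 5.359 = 78.373 mL/cmH2O.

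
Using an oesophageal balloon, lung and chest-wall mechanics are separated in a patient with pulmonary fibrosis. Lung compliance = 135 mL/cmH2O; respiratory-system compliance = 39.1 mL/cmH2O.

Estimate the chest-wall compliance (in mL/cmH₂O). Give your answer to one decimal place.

1/Ccw = 1/Crs − 1/CL.
1/Ccw = 1/39.1 − 1/135 = 0.01817.
Ccw = 55.036 mL/cmH2O.

55.0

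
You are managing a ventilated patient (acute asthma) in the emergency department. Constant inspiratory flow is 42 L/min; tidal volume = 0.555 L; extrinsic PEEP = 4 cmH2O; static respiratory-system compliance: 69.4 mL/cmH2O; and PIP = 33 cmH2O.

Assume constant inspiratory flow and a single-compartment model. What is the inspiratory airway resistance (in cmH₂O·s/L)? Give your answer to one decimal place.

Flow: 42 L/min ÷ 60 = 0.7 L/s.
Equation of motion (constant flow): PIP = Vt/C + R·V̇ + PEEP.
R·V̇ = PIP − Vt/C − PEEP = 33 − 555/69.4 − 4 = 33 − 7.997 − 4 = 21.003 cmH2O.
R = 21.003 / 0.7 = 30.004 cmH2O·s/L.

30.0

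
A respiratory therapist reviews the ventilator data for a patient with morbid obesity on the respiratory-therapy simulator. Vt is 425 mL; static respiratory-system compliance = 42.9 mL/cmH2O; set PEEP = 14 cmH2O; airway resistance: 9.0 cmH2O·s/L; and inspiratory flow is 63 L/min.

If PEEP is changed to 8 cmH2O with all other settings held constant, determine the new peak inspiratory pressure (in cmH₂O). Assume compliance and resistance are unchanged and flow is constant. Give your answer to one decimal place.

Flow: 63 L/min ÷ 60 = 1.05 L/s.
PIP = Vt/C + R·V̇ + PEEP (constant-flow equation of motion).
Only the baseline term changes: ΔPIP = ΔPEEP = 8 − 14 = -6.0 cmH2O.
Original PIP = 425/42.9 + 9.0×1.05 + 14 = 33.357 cmH2O; new PIP = 33.357 + (-6.0) = 27.357 cmH2O.

27.4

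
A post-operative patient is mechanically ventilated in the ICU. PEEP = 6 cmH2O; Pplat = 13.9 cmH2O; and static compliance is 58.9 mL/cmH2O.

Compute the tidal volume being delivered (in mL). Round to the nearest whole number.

465

Vt = Cstat × (Pplat − PEEP) = 58.9 × (13.9 − 6) = 58.9 × 7.9 = 465.31 mL.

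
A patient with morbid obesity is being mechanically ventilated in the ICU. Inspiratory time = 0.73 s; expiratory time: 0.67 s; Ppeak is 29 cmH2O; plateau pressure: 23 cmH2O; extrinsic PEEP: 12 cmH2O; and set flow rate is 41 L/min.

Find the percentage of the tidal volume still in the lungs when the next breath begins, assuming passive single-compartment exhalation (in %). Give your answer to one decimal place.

18.6

Flow: 41 L/min ÷ 60 = 0.6833 L/s.
Vt = flow × Ti = 0.6833 L/s × 0.73 s × 1000 mL/L = 498.81 mL.
R = (PIP − Pplat)/V̇ = (29 − 23) / 0.6833 = 6.0/0.6833 = 8.781 cmH2O·s/L.
C = Vt/(Pplat − PEEP) = 498.81 / (23 − 12) = 498.81/11.0 = 45.346 mL/cmH2O.
τ = R × C = 8.781 × 0.04535 L/cmH2O = 0.3982 s.
Fraction remaining at end-expiration = e^(−Te/τ) = e^(−0.67/0.3982) = 0.1859 → 18.59%.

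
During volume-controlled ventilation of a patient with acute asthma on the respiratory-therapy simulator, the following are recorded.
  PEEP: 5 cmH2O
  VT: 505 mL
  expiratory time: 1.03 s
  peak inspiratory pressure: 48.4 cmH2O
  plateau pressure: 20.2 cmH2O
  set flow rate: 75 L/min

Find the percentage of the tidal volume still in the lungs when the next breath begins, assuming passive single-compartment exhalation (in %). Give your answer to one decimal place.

Flow: 75 L/min ÷ 60 = 1.25 L/s.
R = (PIP − Pplat)/V̇ = (48.4 − 20.2) / 1.25 = 28.2/1.25 = 22.56 cmH2O·s/L.
C = Vt/(Pplat − PEEP) = 505.0 / (20.2 − 5) = 505.0/15.2 = 33.224 mL/cmH2O.
τ = R × C = 22.56 × 0.03322 L/cmH2O = 0.7494 s.
Fraction remaining at end-expiration = e^(−Te/τ) = e^(−1.03/0.7494) = 0.253 → 25.3%.

25.3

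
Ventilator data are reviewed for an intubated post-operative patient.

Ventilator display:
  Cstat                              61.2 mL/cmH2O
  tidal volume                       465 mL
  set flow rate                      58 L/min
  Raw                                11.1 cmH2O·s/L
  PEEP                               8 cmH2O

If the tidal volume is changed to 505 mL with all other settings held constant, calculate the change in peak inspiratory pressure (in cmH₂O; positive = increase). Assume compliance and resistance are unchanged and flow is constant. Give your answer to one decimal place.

0.7

PIP = Vt/C + R·V̇ + PEEP (constant-flow equation of motion).
Only the elastic term changes: ΔPIP = ΔVt / C = (505 − 465) / 61.2 = 0.6536 cmH2O.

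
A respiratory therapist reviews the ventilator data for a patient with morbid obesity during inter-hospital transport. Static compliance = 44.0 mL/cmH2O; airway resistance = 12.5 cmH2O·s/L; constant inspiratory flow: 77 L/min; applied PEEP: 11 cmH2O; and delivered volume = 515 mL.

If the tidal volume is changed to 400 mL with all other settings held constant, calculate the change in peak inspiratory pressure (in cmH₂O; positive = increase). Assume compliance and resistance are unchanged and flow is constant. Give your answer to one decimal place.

-2.6

PIP = Vt/C + R·V̇ + PEEP (constant-flow equation of motion).
Only the elastic term changes: ΔPIP = ΔVt / C = (400 − 515) / 44.0 = -2.614 cmH2O.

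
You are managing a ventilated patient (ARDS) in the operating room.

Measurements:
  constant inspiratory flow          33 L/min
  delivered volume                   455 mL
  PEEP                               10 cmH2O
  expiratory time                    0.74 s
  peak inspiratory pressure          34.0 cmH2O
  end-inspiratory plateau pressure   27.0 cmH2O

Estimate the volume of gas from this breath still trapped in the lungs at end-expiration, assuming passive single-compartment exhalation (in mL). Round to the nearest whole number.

Flow: 33 L/min ÷ 60 = 0.55 L/s.
R = (PIP − Pplat)/V̇ = (34.0 − 27.0) / 0.55 = 7.0/0.55 = 12.727 cmH2O·s/L.
C = Vt/(Pplat − PEEP) = 455.0 / (27.0 − 10) = 455.0/17.0 = 26.765 mL/cmH2O.
τ = R × C = 12.727 × 0.02677 L/cmH2O = 0.3407 s.
Fraction remaining = e^(−Te/τ) = e^(−0.74/0.3407) = 0.1139.
Trapped volume = 455.0 × 0.1139 = 51.825 mL.

52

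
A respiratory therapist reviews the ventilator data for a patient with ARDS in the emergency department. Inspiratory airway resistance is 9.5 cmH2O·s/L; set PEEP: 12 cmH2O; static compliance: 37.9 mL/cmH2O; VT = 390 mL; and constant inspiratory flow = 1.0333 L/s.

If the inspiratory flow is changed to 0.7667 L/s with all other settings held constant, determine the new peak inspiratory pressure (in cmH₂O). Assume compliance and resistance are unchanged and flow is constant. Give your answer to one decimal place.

PIP = Vt/C + R·V̇ + PEEP (constant-flow equation of motion).
Only the resistive term changes: ΔPIP = R × ΔV̇ = 9.5 × (0.7667 − 1.0333) = 9.5 × -0.2666 = -2.533 cmH2O.
Original PIP = 390/37.9 + 9.5×1.0333 + 12 = 32.107 cmH2O; new PIP = 32.107 + (-2.533) = 29.574 cmH2O.

29.6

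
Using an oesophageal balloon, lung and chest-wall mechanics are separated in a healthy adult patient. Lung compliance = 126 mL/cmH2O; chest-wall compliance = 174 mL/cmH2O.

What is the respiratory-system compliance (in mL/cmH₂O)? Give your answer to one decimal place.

73.1

Lung and chest wall are elastances in series: 1/Crs = 1/CL + 1/Ccw.
1/Crs = 1/126 + 1/174 = 0.01368.
Crs = 73.099 mL/cmH2O.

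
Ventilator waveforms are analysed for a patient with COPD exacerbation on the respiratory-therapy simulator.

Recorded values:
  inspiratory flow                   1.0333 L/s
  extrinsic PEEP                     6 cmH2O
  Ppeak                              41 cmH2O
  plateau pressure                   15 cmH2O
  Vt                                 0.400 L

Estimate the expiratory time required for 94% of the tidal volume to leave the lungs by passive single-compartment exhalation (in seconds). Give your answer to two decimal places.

3.15

R = (PIP − Pplat)/V̇ = (41 − 15) / 1.0333 = 26.0/1.0333 = 25.162 cmH2O·s/L.
C = Vt/(Pplat − PEEP) = 400.0 / (15 − 6) = 400.0/9.0 = 44.444 mL/cmH2O.
τ = R × C = 25.162 × 0.04444 L/cmH2O = 1.118 s.
t = −τ·ln(1 − 0.94) = −1.118·ln(0.06) = 3.145 s.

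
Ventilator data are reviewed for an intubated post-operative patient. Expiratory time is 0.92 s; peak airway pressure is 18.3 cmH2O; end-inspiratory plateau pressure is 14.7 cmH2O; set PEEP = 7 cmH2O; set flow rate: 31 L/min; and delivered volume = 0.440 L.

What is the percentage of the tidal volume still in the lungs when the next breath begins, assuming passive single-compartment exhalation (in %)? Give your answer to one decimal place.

Flow: 31 L/min ÷ 60 = 0.5167 L/s.
R = (PIP − Pplat)/V̇ = (18.3 − 14.7) / 0.5167 = 3.6/0.5167 = 6.967 cmH2O·s/L.
C = Vt/(Pplat − PEEP) = 440.0 / (14.7 − 7) = 440.0/7.7 = 57.143 mL/cmH2O.
τ = R × C = 6.967 × 0.05714 L/cmH2O = 0.3981 s.
Fraction remaining at end-expiration = e^(−Te/τ) = e^(−0.92/0.3981) = 0.09916 → 9.916%.

9.9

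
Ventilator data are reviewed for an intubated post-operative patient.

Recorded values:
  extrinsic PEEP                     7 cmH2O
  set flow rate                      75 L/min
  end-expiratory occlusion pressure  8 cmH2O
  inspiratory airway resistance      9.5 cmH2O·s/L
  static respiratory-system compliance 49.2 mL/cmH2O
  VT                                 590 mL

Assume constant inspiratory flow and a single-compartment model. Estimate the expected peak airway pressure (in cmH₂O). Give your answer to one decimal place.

31.9

Flow: 75 L/min ÷ 60 = 1.25 L/s.
Total PEEP = 8 cmH2O (set 7 + intrinsic 1); this is the baseline alveolar pressure.
Equation of motion (constant flow): PIP = Vt/C + R·V̇ + PEEP.
PIP = 590/49.2 + 9.5×1.25 + 8 = 11.992 + 11.875 + 8 = 31.867 cmH2O.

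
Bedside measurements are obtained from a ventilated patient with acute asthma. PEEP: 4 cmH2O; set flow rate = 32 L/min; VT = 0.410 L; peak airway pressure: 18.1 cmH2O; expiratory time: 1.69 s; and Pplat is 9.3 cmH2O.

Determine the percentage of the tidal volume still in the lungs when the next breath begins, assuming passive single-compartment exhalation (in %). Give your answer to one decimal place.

26.6

Flow: 32 L/min ÷ 60 = 0.5333 L/s.
R = (PIP − Pplat)/V̇ = (18.1 − 9.3) / 0.5333 = 8.8/0.5333 = 16.501 cmH2O·s/L.
C = Vt/(Pplat − PEEP) = 410.0 / (9.3 − 4) = 410.0/5.3 = 77.358 mL/cmH2O.
τ = R × C = 16.501 × 0.07736 L/cmH2O = 1.277 s.
Fraction remaining at end-expiration = e^(−Te/τ) = e^(−1.69/1.277) = 0.2662 → 26.62%.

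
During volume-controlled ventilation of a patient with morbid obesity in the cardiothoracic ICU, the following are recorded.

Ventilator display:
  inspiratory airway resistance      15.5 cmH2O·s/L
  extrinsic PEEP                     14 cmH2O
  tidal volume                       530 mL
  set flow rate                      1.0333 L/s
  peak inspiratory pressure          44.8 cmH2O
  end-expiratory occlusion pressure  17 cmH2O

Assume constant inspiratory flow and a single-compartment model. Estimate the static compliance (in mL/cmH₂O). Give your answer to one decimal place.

45.0

Total PEEP = 17 cmH2O (set 14 + intrinsic 3); this is the baseline alveolar pressure.
Equation of motion (constant flow): PIP = Vt/C + R·V̇ + PEEP.
Vt/C = PIP − R·V̇ − PEEP = 44.8 − 15.5×1.0333 − 17 = 44.8 − 16.016 − 17 = 11.784 cmH2O.
C = Vt / 11.784 = 530 / 11.784 = 44.976 mL/cmH2O.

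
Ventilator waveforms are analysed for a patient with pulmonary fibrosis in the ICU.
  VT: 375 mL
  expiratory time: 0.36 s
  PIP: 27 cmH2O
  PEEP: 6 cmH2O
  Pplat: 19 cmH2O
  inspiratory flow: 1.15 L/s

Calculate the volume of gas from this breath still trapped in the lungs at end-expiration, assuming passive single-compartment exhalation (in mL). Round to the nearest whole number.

62

R = (PIP − Pplat)/V̇ = (27 − 19) / 1.15 = 8.0/1.15 = 6.957 cmH2O·s/L.
C = Vt/(Pplat − PEEP) = 375.0 / (19 − 6) = 375.0/13.0 = 28.846 mL/cmH2O.
τ = R × C = 6.957 × 0.02885 L/cmH2O = 0.2007 s.
Fraction remaining = e^(−Te/τ) = e^(−0.36/0.2007) = 0.1663.
Trapped volume = 375.0 × 0.1663 = 62.363 mL.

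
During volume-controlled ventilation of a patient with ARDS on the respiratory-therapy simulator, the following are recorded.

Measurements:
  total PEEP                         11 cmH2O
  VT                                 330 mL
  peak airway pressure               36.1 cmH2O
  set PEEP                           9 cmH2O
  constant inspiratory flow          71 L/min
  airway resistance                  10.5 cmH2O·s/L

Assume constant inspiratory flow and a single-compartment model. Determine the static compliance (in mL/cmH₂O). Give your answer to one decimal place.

26.0

Flow: 71 L/min ÷ 60 = 1.1833 L/s.
Total PEEP = 11 cmH2O (set 9 + intrinsic 2); this is the baseline alveolar pressure.
Equation of motion (constant flow): PIP = Vt/C + R·V̇ + PEEP.
Vt/C = PIP − R·V̇ − PEEP = 36.1 − 10.5×1.1833 − 11 = 36.1 − 12.425 − 11 = 12.675 cmH2O.
C = Vt / 12.675 = 330 / 12.675 = 26.036 mL/cmH2O.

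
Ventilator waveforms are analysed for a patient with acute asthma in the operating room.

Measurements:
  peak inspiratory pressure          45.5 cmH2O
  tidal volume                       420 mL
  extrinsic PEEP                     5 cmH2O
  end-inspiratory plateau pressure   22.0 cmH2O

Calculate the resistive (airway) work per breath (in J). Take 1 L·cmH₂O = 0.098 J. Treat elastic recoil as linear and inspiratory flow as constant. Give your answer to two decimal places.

With constant inspiratory flow the resistive pressure is constant at PIP − Pplat = 45.5 − 22.0 = 23.5 cmH2O, so resistive work = 23.5 × 0.420 = 9.87 L·cmH2O.
× 0.098 J/(L·cmH2O) → 0.9673 J.

0.97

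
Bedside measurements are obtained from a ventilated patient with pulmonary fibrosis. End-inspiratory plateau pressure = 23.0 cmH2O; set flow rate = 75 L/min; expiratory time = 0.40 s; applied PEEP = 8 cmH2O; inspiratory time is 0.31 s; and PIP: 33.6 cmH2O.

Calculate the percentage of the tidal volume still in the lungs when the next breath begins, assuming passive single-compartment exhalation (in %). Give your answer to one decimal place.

Flow: 75 L/min ÷ 60 = 1.25 L/s.
Vt = flow × Ti = 1.25 L/s × 0.31 s × 1000 mL/L = 387.5 mL.
R = (PIP − Pplat)/V̇ = (33.6 − 23.0) / 1.25 = 10.6/1.25 = 8.48 cmH2O·s/L.
C = Vt/(Pplat − PEEP) = 387.5 / (23.0 − 8) = 387.5/15.0 = 25.833 mL/cmH2O.
τ = R × C = 8.48 × 0.02583 L/cmH2O = 0.219 s.
Fraction remaining at end-expiration = e^(−Te/τ) = e^(−0.40/0.219) = 0.161 → 16.1%.

16.1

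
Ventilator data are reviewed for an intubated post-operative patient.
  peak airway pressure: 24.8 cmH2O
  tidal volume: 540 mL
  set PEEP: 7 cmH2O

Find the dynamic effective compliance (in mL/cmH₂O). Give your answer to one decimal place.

30.3

Dynamic compliance = Vt / (PIP − PEEP) = 540 / (24.8 − 7) = 540 / 17.8 = 30.337 mL/cmH2O.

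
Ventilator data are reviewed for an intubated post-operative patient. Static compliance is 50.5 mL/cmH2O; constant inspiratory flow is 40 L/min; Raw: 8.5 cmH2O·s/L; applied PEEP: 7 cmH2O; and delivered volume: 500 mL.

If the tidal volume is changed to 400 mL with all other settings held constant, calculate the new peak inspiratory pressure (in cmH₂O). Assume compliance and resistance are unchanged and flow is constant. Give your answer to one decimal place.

20.6

Flow: 40 L/min ÷ 60 = 0.6667 L/s.
PIP = Vt/C + R·V̇ + PEEP (constant-flow equation of motion).
Only the elastic term changes: ΔPIP = ΔVt / C = (400 − 500) / 50.5 = -1.98 cmH2O.
Original PIP = 500/50.5 + 8.5×0.6667 + 7 = 22.568 cmH2O; new PIP = 22.568 + (-1.98) = 20.588 cmH2O.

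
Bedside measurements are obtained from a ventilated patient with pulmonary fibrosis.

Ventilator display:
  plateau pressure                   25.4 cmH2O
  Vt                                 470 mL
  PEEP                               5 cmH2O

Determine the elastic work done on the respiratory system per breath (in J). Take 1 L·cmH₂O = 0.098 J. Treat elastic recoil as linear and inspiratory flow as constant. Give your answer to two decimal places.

0.47

Elastic work ≈ ½ × (Pplat − PEEP) × Vt = 0.5 × (25.4 − 5) × 0.470 L = 0.5 × 20.4 × 0.470 = 4.794 L·cmH2O.
× 0.098 J/(L·cmH2O) → 0.4698 J.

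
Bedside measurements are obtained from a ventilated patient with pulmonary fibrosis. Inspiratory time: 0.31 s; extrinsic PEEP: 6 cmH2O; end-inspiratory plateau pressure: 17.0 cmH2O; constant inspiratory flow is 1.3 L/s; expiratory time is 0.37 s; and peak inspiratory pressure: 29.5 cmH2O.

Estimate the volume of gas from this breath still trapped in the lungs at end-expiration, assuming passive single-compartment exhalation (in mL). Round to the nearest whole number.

141

Vt = flow × Ti = 1.3 L/s × 0.31 s × 1000 mL/L = 403.0 mL.
R = (PIP − Pplat)/V̇ = (29.5 − 17.0) / 1.3 = 12.5/1.3 = 9.615 cmH2O·s/L.
C = Vt/(Pplat − PEEP) = 403.0 / (17.0 − 6) = 403.0/11.0 = 36.636 mL/cmH2O.
τ = R × C = 9.615 × 0.03664 L/cmH2O = 0.3523 s.
Fraction remaining = e^(−Te/τ) = e^(−0.37/0.3523) = 0.3499.
Trapped volume = 403.0 × 0.3499 = 141.01 mL.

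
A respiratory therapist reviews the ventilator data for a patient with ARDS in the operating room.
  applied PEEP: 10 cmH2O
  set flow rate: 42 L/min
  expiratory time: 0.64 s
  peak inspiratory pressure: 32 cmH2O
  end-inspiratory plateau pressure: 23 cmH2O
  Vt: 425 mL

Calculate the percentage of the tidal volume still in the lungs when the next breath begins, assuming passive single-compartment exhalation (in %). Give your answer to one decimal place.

Flow: 42 L/min ÷ 60 = 0.7 L/s.
R = (PIP − Pplat)/V̇ = (32 − 23) / 0.7 = 9.0/0.7 = 12.857 cmH2O·s/L.
C = Vt/(Pplat − PEEP) = 425.0 / (23 − 10) = 425.0/13.0 = 32.692 mL/cmH2O.
τ = R × C = 12.857 × 0.03269 L/cmH2O = 0.4203 s.
Fraction remaining at end-expiration = e^(−Te/τ) = e^(−0.64/0.4203) = 0.2181 → 21.81%.

21.8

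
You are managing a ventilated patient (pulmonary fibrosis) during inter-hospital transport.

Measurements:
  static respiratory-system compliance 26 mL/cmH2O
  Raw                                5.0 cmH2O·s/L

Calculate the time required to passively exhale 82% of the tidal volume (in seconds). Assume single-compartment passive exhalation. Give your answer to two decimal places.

τ = R × C = 5.0 × 26 mL/cmH2O = 5.0 × 0.026 L/cmH2O = 0.13 s.
Exhaled fraction f = 1 − e^(−t/τ) → t = −τ·ln(1 − f) = −0.13·ln(0.18) = 0.2229 s.

0.22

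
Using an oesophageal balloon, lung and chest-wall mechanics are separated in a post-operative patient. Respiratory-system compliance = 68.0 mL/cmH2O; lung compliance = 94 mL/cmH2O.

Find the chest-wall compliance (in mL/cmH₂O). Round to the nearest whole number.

1/Ccw = 1/Crs − 1/CL.
1/Ccw = 1/68.0 − 1/94 = 0.004068.
Ccw = 245.82 mL/cmH2O.

246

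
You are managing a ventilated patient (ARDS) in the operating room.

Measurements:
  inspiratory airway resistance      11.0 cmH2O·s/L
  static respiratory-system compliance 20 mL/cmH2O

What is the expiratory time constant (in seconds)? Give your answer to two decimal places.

0.22

τ = R × C = 11.0 × 20 mL/cmH2O = 11.0 × 0.020 L/cmH2O = 0.22 s.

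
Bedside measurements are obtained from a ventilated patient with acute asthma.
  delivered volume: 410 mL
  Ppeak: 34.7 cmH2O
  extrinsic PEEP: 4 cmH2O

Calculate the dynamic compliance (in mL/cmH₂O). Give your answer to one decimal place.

13.4

Dynamic compliance = Vt / (PIP − PEEP) = 410 / (34.7 − 4) = 410 / 30.7 = 13.355 mL/cmH2O.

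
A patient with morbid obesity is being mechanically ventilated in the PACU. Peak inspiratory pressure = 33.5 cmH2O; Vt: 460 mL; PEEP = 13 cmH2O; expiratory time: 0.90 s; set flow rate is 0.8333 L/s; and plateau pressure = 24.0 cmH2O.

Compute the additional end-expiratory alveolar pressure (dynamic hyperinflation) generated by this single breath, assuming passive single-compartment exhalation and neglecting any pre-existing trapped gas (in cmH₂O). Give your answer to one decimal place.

1.7

R = (PIP − Pplat)/V̇ = (33.5 − 24.0) / 0.8333 = 9.5/0.8333 = 11.4 cmH2O·s/L.
C = Vt/(Pplat − PEEP) = 460.0 / (24.0 − 13) = 460.0/11.0 = 41.818 mL/cmH2O.
τ = R × C = 11.4 × 0.04182 L/cmH2O = 0.4767 s.
Fraction remaining = e^(−Te/τ) = e^(−0.90/0.4767) = 0.1514; trapped volume = 460.0 × 0.1514 = 69.644 mL.
Additional alveolar pressure from trapping ≈ V_trapped / C = 69.644 / 41.818 = 1.665 cmH2O.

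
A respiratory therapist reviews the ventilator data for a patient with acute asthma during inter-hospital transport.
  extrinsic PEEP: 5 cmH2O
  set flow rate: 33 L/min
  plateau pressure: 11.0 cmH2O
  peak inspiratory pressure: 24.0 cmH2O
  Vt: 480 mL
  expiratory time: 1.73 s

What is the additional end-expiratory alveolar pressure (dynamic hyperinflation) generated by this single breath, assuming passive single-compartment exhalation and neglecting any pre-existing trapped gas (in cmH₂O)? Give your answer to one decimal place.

2.4

Flow: 33 L/min ÷ 60 = 0.55 L/s.
R = (PIP − Pplat)/V̇ = (24.0 − 11.0) / 0.55 = 13.0/0.55 = 23.636 cmH2O·s/L.
C = Vt/(Pplat − PEEP) = 480.0 / (11.0 − 5) = 480.0/6.0 = 80.0 mL/cmH2O.
τ = R × C = 23.636 × 0.08 L/cmH2O = 1.891 s.
Fraction remaining = e^(−Te/τ) = e^(−1.73/1.891) = 0.4006; trapped volume = 480.0 × 0.4006 = 192.29 mL.
Additional alveolar pressure from trapping ≈ V_trapped / C = 192.29 / 80.0 = 2.404 cmH2O.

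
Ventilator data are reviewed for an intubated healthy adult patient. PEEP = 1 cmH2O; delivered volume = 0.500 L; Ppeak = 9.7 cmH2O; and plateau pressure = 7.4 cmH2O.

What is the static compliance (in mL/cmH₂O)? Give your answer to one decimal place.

Cstat = Vt / (Pplat − PEEP) = 500 / (7.4 − 1) = 500 / 6.4 = 78.125 mL/cmH2O.

78.1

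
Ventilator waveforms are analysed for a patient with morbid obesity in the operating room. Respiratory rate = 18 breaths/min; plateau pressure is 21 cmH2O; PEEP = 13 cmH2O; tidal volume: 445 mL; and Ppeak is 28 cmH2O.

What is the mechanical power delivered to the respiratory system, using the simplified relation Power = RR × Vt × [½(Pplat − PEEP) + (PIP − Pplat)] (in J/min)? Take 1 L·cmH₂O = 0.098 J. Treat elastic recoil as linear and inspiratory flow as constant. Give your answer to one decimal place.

Per-breath work = Vt × [½(Pplat−PEEP) + (PIP−Pplat)] = 0.445 × [0.5×8.0 + 7.0] = 0.445 × 11.0 = 4.895 L·cmH2O.
Power = 18 × 4.895 = 88.11 L·cmH2O/min.
× 0.098 J/(L·cmH2O) → 8.635 J/min.

8.6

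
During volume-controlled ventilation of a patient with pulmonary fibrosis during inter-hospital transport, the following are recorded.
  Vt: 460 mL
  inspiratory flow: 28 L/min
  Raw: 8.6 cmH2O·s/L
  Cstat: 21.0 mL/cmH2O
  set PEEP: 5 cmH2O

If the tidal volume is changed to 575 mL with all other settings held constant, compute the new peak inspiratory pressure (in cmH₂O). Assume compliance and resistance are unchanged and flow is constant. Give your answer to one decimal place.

Flow: 28 L/min ÷ 60 = 0.4667 L/s.
PIP = Vt/C + R·V̇ + PEEP (constant-flow equation of motion).
Only the elastic term changes: ΔPIP = ΔVt / C = (575 − 460) / 21.0 = 5.476 cmH2O.
Original PIP = 460/21.0 + 8.6×0.4667 + 5 = 30.918 cmH2O; new PIP = 30.918 + (5.476) = 36.394 cmH2O.

36.4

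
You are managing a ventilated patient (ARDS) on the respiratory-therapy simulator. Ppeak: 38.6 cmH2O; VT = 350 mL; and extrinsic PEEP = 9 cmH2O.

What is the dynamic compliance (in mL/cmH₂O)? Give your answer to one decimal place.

Dynamic compliance = Vt / (PIP − PEEP) = 350 / (38.6 − 9) = 350 / 29.6 = 11.824 mL/cmH2O.

11.8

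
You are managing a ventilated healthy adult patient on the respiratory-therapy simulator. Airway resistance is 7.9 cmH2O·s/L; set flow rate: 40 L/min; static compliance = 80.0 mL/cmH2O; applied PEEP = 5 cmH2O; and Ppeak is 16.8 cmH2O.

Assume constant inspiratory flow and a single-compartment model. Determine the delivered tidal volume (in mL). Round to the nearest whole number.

Flow: 40 L/min ÷ 60 = 0.6667 L/s.
Equation of motion (constant flow): PIP = Vt/C + R·V̇ + PEEP.
Vt/C = PIP − R·V̇ − PEEP = 16.8 − 5.267 − 5 = 6.533 cmH2O.
Vt = C × 6.533 = 80.0 × 6.533 = 522.64 mL.

523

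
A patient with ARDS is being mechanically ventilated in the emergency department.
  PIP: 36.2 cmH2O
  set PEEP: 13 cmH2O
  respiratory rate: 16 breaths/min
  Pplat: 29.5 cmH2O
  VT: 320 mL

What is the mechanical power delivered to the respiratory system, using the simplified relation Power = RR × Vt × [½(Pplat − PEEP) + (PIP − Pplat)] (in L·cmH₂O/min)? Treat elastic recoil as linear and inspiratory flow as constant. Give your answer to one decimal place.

Per-breath work = Vt × [½(Pplat−PEEP) + (PIP−Pplat)] = 0.320 × [0.5×16.5 + 6.7] = 0.320 × 14.95 = 4.784 L·cmH2O.
Power = 16 × 4.784 = 76.544 L·cmH2O/min.

76.5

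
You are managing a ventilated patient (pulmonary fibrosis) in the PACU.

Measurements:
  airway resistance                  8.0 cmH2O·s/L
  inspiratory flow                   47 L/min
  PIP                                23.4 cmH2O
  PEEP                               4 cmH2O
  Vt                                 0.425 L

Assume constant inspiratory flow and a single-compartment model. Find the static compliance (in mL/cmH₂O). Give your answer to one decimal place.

Flow: 47 L/min ÷ 60 = 0.7833 L/s.
Equation of motion (constant flow): PIP = Vt/C + R·V̇ + PEEP.
Vt/C = PIP − R·V̇ − PEEP = 23.4 − 8.0×0.7833 − 4 = 23.4 − 6.266 − 4 = 13.134 cmH2O.
C = Vt / 13.134 = 425 / 13.134 = 32.359 mL/cmH2O.

32.4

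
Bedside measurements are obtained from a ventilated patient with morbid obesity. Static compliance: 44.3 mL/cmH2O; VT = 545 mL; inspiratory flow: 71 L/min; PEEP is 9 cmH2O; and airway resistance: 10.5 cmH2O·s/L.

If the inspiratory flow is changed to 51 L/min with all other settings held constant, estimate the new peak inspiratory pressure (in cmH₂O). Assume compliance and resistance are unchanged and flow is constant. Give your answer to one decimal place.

30.2

Flow: 71 L/min ÷ 60 = 1.1833 L/s.
New flow: 51 L/min ÷ 60 = 0.85 L/s.
PIP = Vt/C + R·V̇ + PEEP (constant-flow equation of motion).
Only the resistive term changes: ΔPIP = R × ΔV̇ = 10.5 × (0.85 − 1.1833) = 10.5 × -0.3333 = -3.5 cmH2O.
Original PIP = 545/44.3 + 10.5×1.1833 + 9 = 33.727 cmH2O; new PIP = 33.727 + (-3.5) = 30.227 cmH2O.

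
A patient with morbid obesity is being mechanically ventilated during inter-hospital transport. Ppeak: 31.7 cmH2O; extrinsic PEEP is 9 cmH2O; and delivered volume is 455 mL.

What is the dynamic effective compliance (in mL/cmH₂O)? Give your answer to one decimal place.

20.0

Dynamic compliance = Vt / (PIP − PEEP) = 455 / (31.7 − 9) = 455 / 22.7 = 20.044 mL/cmH2O.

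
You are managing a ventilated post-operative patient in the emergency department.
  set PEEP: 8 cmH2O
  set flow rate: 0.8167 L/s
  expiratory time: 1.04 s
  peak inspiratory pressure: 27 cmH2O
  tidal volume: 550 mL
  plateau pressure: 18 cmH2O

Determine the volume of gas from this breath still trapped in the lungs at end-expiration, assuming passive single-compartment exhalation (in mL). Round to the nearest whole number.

R = (PIP − Pplat)/V̇ = (27 − 18) / 0.8167 = 9.0/0.8167 = 11.02 cmH2O·s/L.
C = Vt/(Pplat − PEEP) = 550.0 / (18 − 8) = 550.0/10.0 = 55.0 mL/cmH2O.
τ = R × C = 11.02 × 0.055 L/cmH2O = 0.6061 s.
Fraction remaining = e^(−Te/τ) = e^(−1.04/0.6061) = 0.1798.
Trapped volume = 550.0 × 0.1798 = 98.89 mL.

99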